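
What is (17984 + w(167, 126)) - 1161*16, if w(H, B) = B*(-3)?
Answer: -970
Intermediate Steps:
w(H, B) = -3*B
(17984 + w(167, 126)) - 1161*16 = (17984 - 3*126) - 1161*16 = (17984 - 378) - 18576 = 17606 - 18576 = -970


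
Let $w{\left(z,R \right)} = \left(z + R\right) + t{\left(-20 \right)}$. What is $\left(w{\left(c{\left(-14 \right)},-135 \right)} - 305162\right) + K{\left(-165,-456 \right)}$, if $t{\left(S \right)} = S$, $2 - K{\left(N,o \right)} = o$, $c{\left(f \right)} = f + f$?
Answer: $-304887$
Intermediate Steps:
$c{\left(f \right)} = 2 f$
$K{\left(N,o \right)} = 2 - o$
$w{\left(z,R \right)} = -20 + R + z$ ($w{\left(z,R \right)} = \left(z + R\right) - 20 = \left(R + z\right) - 20 = -20 + R + z$)
$\left(w{\left(c{\left(-14 \right)},-135 \right)} - 305162\right) + K{\left(-165,-456 \right)} = \left(\left(-20 - 135 + 2 \left(-14\right)\right) - 305162\right) + \left(2 - -456\right) = \left(\left(-20 - 135 - 28\right) - 305162\right) + \left(2 + 456\right) = \left(-183 - 305162\right) + 458 = -305345 + 458 = -304887$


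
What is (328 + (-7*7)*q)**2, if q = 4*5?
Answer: 425104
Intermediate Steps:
q = 20
(328 + (-7*7)*q)**2 = (328 - 7*7*20)**2 = (328 - 49*20)**2 = (328 - 980)**2 = (-652)**2 = 425104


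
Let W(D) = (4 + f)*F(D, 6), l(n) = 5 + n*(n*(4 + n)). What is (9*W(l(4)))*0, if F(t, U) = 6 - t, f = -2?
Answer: 0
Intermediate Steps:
l(n) = 5 + n²*(4 + n)
W(D) = 12 - 2*D (W(D) = (4 - 2)*(6 - D) = 2*(6 - D) = 12 - 2*D)
(9*W(l(4)))*0 = (9*(12 - 2*(5 + 4³ + 4*4²)))*0 = (9*(12 - 2*(5 + 64 + 4*16)))*0 = (9*(12 - 2*(5 + 64 + 64)))*0 = (9*(12 - 2*133))*0 = (9*(12 - 266))*0 = (9*(-254))*0 = -2286*0 = 0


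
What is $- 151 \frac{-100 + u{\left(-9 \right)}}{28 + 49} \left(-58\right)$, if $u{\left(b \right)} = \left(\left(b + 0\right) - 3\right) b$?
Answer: $\frac{70064}{77} \approx 909.92$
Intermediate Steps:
$u{\left(b \right)} = b \left(-3 + b\right)$ ($u{\left(b \right)} = \left(b - 3\right) b = \left(-3 + b\right) b = b \left(-3 + b\right)$)
$- 151 \frac{-100 + u{\left(-9 \right)}}{28 + 49} \left(-58\right) = - 151 \frac{-100 - 9 \left(-3 - 9\right)}{28 + 49} \left(-58\right) = - 151 \frac{-100 - -108}{77} \left(-58\right) = - 151 \left(-100 + 108\right) \frac{1}{77} \left(-58\right) = - 151 \cdot 8 \cdot \frac{1}{77} \left(-58\right) = \left(-151\right) \frac{8}{77} \left(-58\right) = \left(- \frac{1208}{77}\right) \left(-58\right) = \frac{70064}{77}$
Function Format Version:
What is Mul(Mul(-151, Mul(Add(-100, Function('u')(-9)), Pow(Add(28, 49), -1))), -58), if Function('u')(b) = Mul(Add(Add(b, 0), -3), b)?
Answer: Rational(70064, 77) ≈ 909.92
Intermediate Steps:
Function('u')(b) = Mul(b, Add(-3, b)) (Function('u')(b) = Mul(Add(b, -3), b) = Mul(Add(-3, b), b) = Mul(b, Add(-3, b)))
Mul(Mul(-151, Mul(Add(-100, Function('u')(-9)), Pow(Add(28, 49), -1))), -58) = Mul(Mul(-151, Mul(Add(-100, Mul(-9, Add(-3, -9))), Pow(Add(28, 49), -1))), -58) = Mul(Mul(-151, Mul(Add(-100, Mul(-9, -12)), Pow(77, -1))), -58) = Mul(Mul(-151, Mul(Add(-100, 108), Rational(1, 77))), -58) = Mul(Mul(-151, Mul(8, Rational(1, 77))), -58) = Mul(Mul(-151, Rational(8, 77)), -58) = Mul(Rational(-1208, 77), -58) = Rational(70064, 77)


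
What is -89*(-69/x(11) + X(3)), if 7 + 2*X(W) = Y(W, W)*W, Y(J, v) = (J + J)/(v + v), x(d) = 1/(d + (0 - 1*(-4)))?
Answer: 92293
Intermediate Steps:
x(d) = 1/(4 + d) (x(d) = 1/(d + (0 + 4)) = 1/(d + 4) = 1/(4 + d))
Y(J, v) = J/v (Y(J, v) = (2*J)/((2*v)) = (2*J)*(1/(2*v)) = J/v)
X(W) = -7/2 + W/2 (X(W) = -7/2 + ((W/W)*W)/2 = -7/2 + (1*W)/2 = -7/2 + W/2)
-89*(-69/x(11) + X(3)) = -89*(-69/(1/(4 + 11)) + (-7/2 + (½)*3)) = -89*(-69/(1/15) + (-7/2 + 3/2)) = -89*(-69/1/15 - 2) = -89*(-69*15 - 2) = -89*(-1035 - 2) = -89*(-1037) = 92293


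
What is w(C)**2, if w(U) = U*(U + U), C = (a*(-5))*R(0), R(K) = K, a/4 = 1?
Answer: 0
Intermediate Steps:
a = 4 (a = 4*1 = 4)
C = 0 (C = (4*(-5))*0 = -20*0 = 0)
w(U) = 2*U**2 (w(U) = U*(2*U) = 2*U**2)
w(C)**2 = (2*0**2)**2 = (2*0)**2 = 0**2 = 0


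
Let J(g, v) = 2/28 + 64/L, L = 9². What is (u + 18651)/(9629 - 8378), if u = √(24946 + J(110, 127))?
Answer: 6217/417 + √396056374/157626 ≈ 15.035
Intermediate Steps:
L = 81
J(g, v) = 977/1134 (J(g, v) = 2/28 + 64/81 = 2*(1/28) + 64*(1/81) = 1/14 + 64/81 = 977/1134)
u = √396056374/126 (u = √(24946 + 977/1134) = √(28289741/1134) = √396056374/126 ≈ 157.95)
(u + 18651)/(9629 - 8378) = (√396056374/126 + 18651)/(9629 - 8378) = (18651 + √396056374/126)/1251 = (18651 + √396056374/126)*(1/1251) = 6217/417 + √396056374/157626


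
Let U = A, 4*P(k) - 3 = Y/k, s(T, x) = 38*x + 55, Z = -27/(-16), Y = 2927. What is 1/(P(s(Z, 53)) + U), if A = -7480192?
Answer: -4138/30953029929 ≈ -1.3369e-7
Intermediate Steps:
Z = 27/16 (Z = -27*(-1/16) = 27/16 ≈ 1.6875)
s(T, x) = 55 + 38*x
P(k) = ¾ + 2927/(4*k) (P(k) = ¾ + (2927/k)/4 = ¾ + 2927/(4*k))
U = -7480192
1/(P(s(Z, 53)) + U) = 1/((2927 + 3*(55 + 38*53))/(4*(55 + 38*53)) - 7480192) = 1/((2927 + 3*(55 + 2014))/(4*(55 + 2014)) - 7480192) = 1/((¼)*(2927 + 3*2069)/2069 - 7480192) = 1/((¼)*(1/2069)*(2927 + 6207) - 7480192) = 1/((¼)*(1/2069)*9134 - 7480192) = 1/(4567/4138 - 7480192) = 1/(-30953029929/4138) = -4138/30953029929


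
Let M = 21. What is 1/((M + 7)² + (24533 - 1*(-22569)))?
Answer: 1/47886 ≈ 2.0883e-5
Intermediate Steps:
1/((M + 7)² + (24533 - 1*(-22569))) = 1/((21 + 7)² + (24533 - 1*(-22569))) = 1/(28² + (24533 + 22569)) = 1/(784 + 47102) = 1/47886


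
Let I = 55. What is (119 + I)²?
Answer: 30276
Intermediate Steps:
(119 + I)² = (119 + 55)² = 174² = 30276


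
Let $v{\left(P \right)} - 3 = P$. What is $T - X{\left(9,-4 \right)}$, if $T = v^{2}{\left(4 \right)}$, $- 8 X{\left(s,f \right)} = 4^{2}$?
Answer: $51$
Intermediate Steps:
$X{\left(s,f \right)} = -2$ ($X{\left(s,f \right)} = - \frac{4^{2}}{8} = \left(- \frac{1}{8}\right) 16 = -2$)
$v{\left(P \right)} = 3 + P$
$T = 49$ ($T = \left(3 + 4\right)^{2} = 7^{2} = 49$)
$T - X{\left(9,-4 \right)} = 49 - -2 = 49 + 2 = 51$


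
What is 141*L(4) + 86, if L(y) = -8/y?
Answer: -196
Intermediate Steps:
141*L(4) + 86 = 141*(-8/4) + 86 = 141*(-8*1/4) + 86 = 141*(-2) + 86 = -282 + 86 = -196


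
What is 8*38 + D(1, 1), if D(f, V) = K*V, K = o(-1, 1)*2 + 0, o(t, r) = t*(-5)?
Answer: 314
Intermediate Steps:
o(t, r) = -5*t
K = 10 (K = -5*(-1)*2 + 0 = 5*2 + 0 = 10 + 0 = 10)
D(f, V) = 10*V
8*38 + D(1, 1) = 8*38 + 10*1 = 304 + 10 = 314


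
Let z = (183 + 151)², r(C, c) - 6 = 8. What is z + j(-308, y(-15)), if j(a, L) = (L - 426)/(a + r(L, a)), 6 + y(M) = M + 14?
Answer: 32797897/294 ≈ 1.1156e+5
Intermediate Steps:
r(C, c) = 14 (r(C, c) = 6 + 8 = 14)
y(M) = 8 + M (y(M) = -6 + (M + 14) = -6 + (14 + M) = 8 + M)
j(a, L) = (-426 + L)/(14 + a) (j(a, L) = (L - 426)/(a + 14) = (-426 + L)/(14 + a))
z = 111556 (z = 334² = 111556)
z + j(-308, y(-15)) = 111556 + (-426 + (8 - 15))/(14 - 308) = 111556 + (-426 - 7)/(-294) = 111556 - 1/294*(-433) = 111556 + 433/294 = 32797897/294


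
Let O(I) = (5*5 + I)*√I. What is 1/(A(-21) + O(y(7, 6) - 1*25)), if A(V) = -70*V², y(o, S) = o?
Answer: -35/1080451 - I*√2/45378942 ≈ -3.2394e-5 - 3.1165e-8*I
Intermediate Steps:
O(I) = √I*(25 + I) (O(I) = (25 + I)*√I = √I*(25 + I))
1/(A(-21) + O(y(7, 6) - 1*25)) = 1/(-70*(-21)² + √(7 - 1*25)*(25 + (7 - 1*25))) = 1/(-70*441 + √(7 - 25)*(25 + (7 - 25))) = 1/(-30870 + √(-18)*(25 - 18)) = 1/(-30870 + (3*I*√2)*7) = 1/(-30870 + 21*I*√2)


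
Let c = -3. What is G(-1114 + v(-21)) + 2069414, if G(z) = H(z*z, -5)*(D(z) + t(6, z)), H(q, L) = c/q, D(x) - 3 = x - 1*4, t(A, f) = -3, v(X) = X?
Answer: 2665870853567/1288225 ≈ 2.0694e+6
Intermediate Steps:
D(x) = -1 + x (D(x) = 3 + (x - 1*4) = 3 + (x - 4) = 3 + (-4 + x) = -1 + x)
H(q, L) = -3/q
G(z) = -3*(-4 + z)/z² (G(z) = (-3/z²)*((-1 + z) - 3) = (-3/z²)*(-4 + z) = -3*(-4 + z)/z²)
G(-1114 + v(-21)) + 2069414 = 3*(4 - (-1114 - 21))/(-1114 - 21)² + 2069414 = 3*(4 - 1*(-1135))/(-1135)² + 2069414 = 3*(1/1288225)*(4 + 1135) + 2069414 = 3*(1/1288225)*1139 + 2069414 = 3417/1288225 + 2069414 = 2665870853567/1288225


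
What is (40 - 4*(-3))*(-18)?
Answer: -936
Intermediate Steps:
(40 - 4*(-3))*(-18) = (40 + 12)*(-18) = 52*(-18) = -936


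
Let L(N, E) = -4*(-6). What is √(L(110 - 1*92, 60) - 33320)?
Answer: 4*I*√2081 ≈ 182.47*I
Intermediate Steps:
L(N, E) = 24
√(L(110 - 1*92, 60) - 33320) = √(24 - 33320) = √(-33296) = 4*I*√2081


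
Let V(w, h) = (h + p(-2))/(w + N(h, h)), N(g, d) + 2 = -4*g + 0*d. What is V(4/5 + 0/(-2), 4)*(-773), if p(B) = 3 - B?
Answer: 34785/86 ≈ 404.48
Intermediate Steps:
N(g, d) = -2 - 4*g (N(g, d) = -2 + (-4*g + 0*d) = -2 + (-4*g + 0) = -2 - 4*g)
V(w, h) = (5 + h)/(-2 + w - 4*h) (V(w, h) = (h + (3 - 1*(-2)))/(w + (-2 - 4*h)) = (h + (3 + 2))/(-2 + w - 4*h) = (h + 5)/(-2 + w - 4*h) = (5 + h)/(-2 + w - 4*h))
V(4/5 + 0/(-2), 4)*(-773) = ((5 + 4)/(-2 + (4/5 + 0/(-2)) - 4*4))*(-773) = (9/(-2 + (4*(1/5) + 0*(-1/2)) - 16))*(-773) = (9/(-2 + (4/5 + 0) - 16))*(-773) = (9/(-2 + 4/5 - 16))*(-773) = (9/(-86/5))*(-773) = -5/86*9*(-773) = -45/86*(-773) = 34785/86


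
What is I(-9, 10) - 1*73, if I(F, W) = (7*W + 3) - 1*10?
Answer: -10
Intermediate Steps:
I(F, W) = -7 + 7*W (I(F, W) = (3 + 7*W) - 10 = -7 + 7*W)
I(-9, 10) - 1*73 = (-7 + 7*10) - 1*73 = (-7 + 70) - 73 = 63 - 73 = -10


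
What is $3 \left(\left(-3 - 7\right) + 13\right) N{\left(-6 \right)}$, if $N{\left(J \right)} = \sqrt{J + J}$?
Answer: $18 i \sqrt{3} \approx 31.177 i$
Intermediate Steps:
$N{\left(J \right)} = \sqrt{2} \sqrt{J}$ ($N{\left(J \right)} = \sqrt{2 J} = \sqrt{2} \sqrt{J}$)
$3 \left(\left(-3 - 7\right) + 13\right) N{\left(-6 \right)} = 3 \left(\left(-3 - 7\right) + 13\right) \sqrt{2} \sqrt{-6} = 3 \left(-10 + 13\right) \sqrt{2} i \sqrt{6} = 3 \cdot 3 \cdot 2 i \sqrt{3} = 9 \cdot 2 i \sqrt{3} = 18 i \sqrt{3}$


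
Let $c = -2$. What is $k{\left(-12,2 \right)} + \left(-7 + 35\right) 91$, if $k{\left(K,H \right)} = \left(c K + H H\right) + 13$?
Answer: $2589$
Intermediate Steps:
$k{\left(K,H \right)} = 13 + H^{2} - 2 K$ ($k{\left(K,H \right)} = \left(- 2 K + H H\right) + 13 = \left(- 2 K + H^{2}\right) + 13 = \left(H^{2} - 2 K\right) + 13 = 13 + H^{2} - 2 K$)
$k{\left(-12,2 \right)} + \left(-7 + 35\right) 91 = \left(13 + 2^{2} - -24\right) + \left(-7 + 35\right) 91 = \left(13 + 4 + 24\right) + 28 \cdot 91 = 41 + 2548 = 2589$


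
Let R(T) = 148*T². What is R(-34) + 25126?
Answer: 196214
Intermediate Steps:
R(-34) + 25126 = 148*(-34)² + 25126 = 148*1156 + 25126 = 171088 + 25126 = 196214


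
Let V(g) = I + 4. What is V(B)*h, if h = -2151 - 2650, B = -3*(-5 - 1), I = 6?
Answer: -48010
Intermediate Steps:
B = 18 (B = -3*(-6) = 18)
V(g) = 10 (V(g) = 6 + 4 = 10)
h = -4801
V(B)*h = 10*(-4801) = -48010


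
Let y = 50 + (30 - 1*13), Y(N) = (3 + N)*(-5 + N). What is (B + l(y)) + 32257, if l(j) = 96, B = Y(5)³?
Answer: 32353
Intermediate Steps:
Y(N) = (-5 + N)*(3 + N)
y = 67 (y = 50 + (30 - 13) = 50 + 17 = 67)
B = 0 (B = (-15 + 5² - 2*5)³ = (-15 + 25 - 10)³ = 0³ = 0)
(B + l(y)) + 32257 = (0 + 96) + 32257 = 96 + 32257 = 32353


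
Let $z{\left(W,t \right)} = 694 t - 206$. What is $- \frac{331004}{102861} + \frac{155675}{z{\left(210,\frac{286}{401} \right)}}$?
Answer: $\frac{2127603758221}{3973108986} \approx 535.5$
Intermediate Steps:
$z{\left(W,t \right)} = -206 + 694 t$
$- \frac{331004}{102861} + \frac{155675}{z{\left(210,\frac{286}{401} \right)}} = - \frac{331004}{102861} + \frac{155675}{-206 + 694 \cdot \frac{286}{401}} = - \frac{331004}{102861} + \frac{155675}{-206 + \frac{198484}{401}} = - \frac{331004}{102861} + \frac{155675}{\frac{115878}{401}} = - \frac{331004}{102861} + 155675 \cdot \frac{401}{115878} = - \frac{331004}{102861} + \frac{62425675}{115878} = \frac{2127603758221}{3973108986}$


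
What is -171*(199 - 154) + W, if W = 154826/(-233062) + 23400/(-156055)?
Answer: -27990053872718/3637049041 ≈ -7695.8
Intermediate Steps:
W = -2961502223/3637049041 (W = 154826*(-1/233062) + 23400*(-1/156055) = -77413/116531 - 4680/31211 = -2961502223/3637049041 ≈ -0.81426)
-171*(199 - 154) + W = -171*(199 - 154) - 2961502223/3637049041 = -171*45 - 2961502223/3637049041 = -7695 - 2961502223/3637049041 = -27990053872718/3637049041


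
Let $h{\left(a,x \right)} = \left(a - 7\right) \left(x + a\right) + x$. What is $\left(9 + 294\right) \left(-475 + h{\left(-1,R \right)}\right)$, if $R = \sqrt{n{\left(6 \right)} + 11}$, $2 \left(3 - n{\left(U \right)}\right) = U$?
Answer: $-141501 - 2121 \sqrt{11} \approx -1.4854 \cdot 10^{5}$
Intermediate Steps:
$n{\left(U \right)} = 3 - \frac{U}{2}$
$R = \sqrt{11}$ ($R = \sqrt{\left(3 - 3\right) + 11} = \sqrt{0 + 11} = \sqrt{11} \approx 3.3166$)
$h{\left(a,x \right)} = x + \left(-7 + a\right) \left(a + x\right)$ ($h{\left(a,x \right)} = \left(-7 + a\right) \left(a + x\right) + x = x + \left(-7 + a\right) \left(a + x\right)$)
$\left(9 + 294\right) \left(-475 + h{\left(-1,R \right)}\right) = \left(9 + 294\right) \left(-475 - \left(-7 - 1 + 7 \sqrt{11}\right)\right) = 303 \left(-475 + \left(1 + 7 - 6 \sqrt{11} - \sqrt{11}\right)\right) = 303 \left(-475 + \left(8 - 7 \sqrt{11}\right)\right) = 303 \left(-467 - 7 \sqrt{11}\right) = -141501 - 2121 \sqrt{11}$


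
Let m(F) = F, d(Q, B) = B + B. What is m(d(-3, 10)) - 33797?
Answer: -33777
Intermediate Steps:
d(Q, B) = 2*B
m(d(-3, 10)) - 33797 = 2*10 - 33797 = 20 - 33797 = -33777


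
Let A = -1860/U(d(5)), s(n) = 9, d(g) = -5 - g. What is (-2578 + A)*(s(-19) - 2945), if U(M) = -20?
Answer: 7295960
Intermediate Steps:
A = 93 (A = -1860/(-20) = -1860*(-1/20) = 93)
(-2578 + A)*(s(-19) - 2945) = (-2578 + 93)*(9 - 2945) = -2485*(-2936) = 7295960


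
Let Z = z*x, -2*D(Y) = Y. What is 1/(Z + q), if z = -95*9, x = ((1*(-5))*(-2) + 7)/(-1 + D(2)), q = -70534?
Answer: -2/126533 ≈ -1.5806e-5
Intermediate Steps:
D(Y) = -Y/2
x = -17/2 (x = ((1*(-5))*(-2) + 7)/(-1 - ½*2) = (-5*(-2) + 7)/(-1 - 1) = (10 + 7)/(-2) = 17*(-½) = -17/2 ≈ -8.5000)
z = -855
Z = 14535/2 (Z = -855*(-17/2) = 14535/2 ≈ 7267.5)
1/(Z + q) = 1/(14535/2 - 70534) = 1/(-126533/2) = -2/126533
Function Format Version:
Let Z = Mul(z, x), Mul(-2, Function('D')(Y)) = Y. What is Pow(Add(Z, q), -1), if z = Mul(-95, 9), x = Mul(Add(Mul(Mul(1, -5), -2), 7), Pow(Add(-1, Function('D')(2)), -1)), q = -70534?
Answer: Rational(-2, 126533) ≈ -1.5806e-5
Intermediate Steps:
Function('D')(Y) = Mul(Rational(-1, 2), Y)
x = Rational(-17, 2) (x = Mul(Add(Mul(Mul(1, -5), -2), 7), Pow(Add(-1, Mul(Rational(-1, 2), 2)), -1)) = Mul(Add(Mul(-5, -2), 7), Pow(Add(-1, -1), -1)) = Mul(Add(10, 7), Pow(-2, -1)) = Mul(17, Rational(-1, 2)) = Rational(-17, 2) ≈ -8.5000)
z = -855
Z = Rational(14535, 2) (Z = Mul(-855, Rational(-17, 2)) = Rational(14535, 2) ≈ 7267.5)
Pow(Add(Z, q), -1) = Pow(Add(Rational(14535, 2), -70534), -1) = Pow(Rational(-126533, 2), -1) = Rational(-2, 126533)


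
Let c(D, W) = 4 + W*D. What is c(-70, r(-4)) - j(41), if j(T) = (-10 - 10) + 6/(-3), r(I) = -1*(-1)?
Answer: -44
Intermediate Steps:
r(I) = 1
c(D, W) = 4 + D*W
j(T) = -22 (j(T) = -20 + 6*(-1/3) = -20 - 2 = -22)
c(-70, r(-4)) - j(41) = (4 - 70*1) - 1*(-22) = (4 - 70) + 22 = -66 + 22 = -44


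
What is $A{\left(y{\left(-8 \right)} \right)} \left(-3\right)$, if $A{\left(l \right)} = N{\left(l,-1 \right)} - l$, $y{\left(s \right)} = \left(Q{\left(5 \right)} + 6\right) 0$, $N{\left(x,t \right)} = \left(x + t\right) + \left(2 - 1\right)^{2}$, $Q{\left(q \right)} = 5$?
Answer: $0$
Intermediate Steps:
$N{\left(x,t \right)} = 1 + t + x$ ($N{\left(x,t \right)} = \left(t + x\right) + 1^{2} = \left(t + x\right) + 1 = 1 + t + x$)
$y{\left(s \right)} = 0$ ($y{\left(s \right)} = \left(5 + 6\right) 0 = 11 \cdot 0 = 0$)
$A{\left(l \right)} = 0$ ($A{\left(l \right)} = \left(1 - 1 + l\right) - l = l - l = 0$)
$A{\left(y{\left(-8 \right)} \right)} \left(-3\right) = 0 \left(-3\right) = 0$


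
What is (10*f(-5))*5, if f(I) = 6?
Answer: 300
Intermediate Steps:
(10*f(-5))*5 = (10*6)*5 = 60*5 = 300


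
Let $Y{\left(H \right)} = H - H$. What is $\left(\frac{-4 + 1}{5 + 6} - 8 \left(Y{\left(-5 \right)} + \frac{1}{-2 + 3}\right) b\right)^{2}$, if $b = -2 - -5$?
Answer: $\frac{71289}{121} \approx 589.17$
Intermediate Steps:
$b = 3$ ($b = -2 + 5 = 3$)
$Y{\left(H \right)} = 0$
$\left(\frac{-4 + 1}{5 + 6} - 8 \left(Y{\left(-5 \right)} + \frac{1}{-2 + 3}\right) b\right)^{2} = \left(\frac{-4 + 1}{5 + 6} - 8 \left(0 + \frac{1}{-2 + 3}\right) 3\right)^{2} = \left(- \frac{3}{11} - 8 \left(0 + 1^{-1}\right) 3\right)^{2} = \left(\left(-3\right) \frac{1}{11} - 8 \left(0 + 1\right) 3\right)^{2} = \left(- \frac{3}{11} - 8 \cdot 1 \cdot 3\right)^{2} = \left(- \frac{3}{11} - 24\right)^{2} = \left(- \frac{267}{11}\right)^{2} = \frac{71289}{121}$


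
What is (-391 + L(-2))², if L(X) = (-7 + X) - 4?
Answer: 163216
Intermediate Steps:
L(X) = -11 + X
(-391 + L(-2))² = (-391 + (-11 - 2))² = (-391 - 13)² = (-404)² = 163216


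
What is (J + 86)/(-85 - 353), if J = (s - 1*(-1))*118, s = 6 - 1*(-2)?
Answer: -574/219 ≈ -2.6210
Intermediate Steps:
s = 8 (s = 6 + 2 = 8)
J = 1062 (J = (8 - 1*(-1))*118 = (8 + 1)*118 = 9*118 = 1062)
(J + 86)/(-85 - 353) = (1062 + 86)/(-85 - 353) = 1148/(-438) = 1148*(-1/438) = -574/219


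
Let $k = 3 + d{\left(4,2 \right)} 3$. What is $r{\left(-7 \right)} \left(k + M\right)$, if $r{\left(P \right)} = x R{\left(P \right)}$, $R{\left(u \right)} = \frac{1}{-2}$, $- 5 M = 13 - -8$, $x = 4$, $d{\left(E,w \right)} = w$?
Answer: $- \frac{48}{5} \approx -9.6$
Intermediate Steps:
$k = 9$ ($k = 3 + 2 \cdot 3 = 3 + 6 = 9$)
$M = - \frac{21}{5}$ ($M = - \frac{13 - -8}{5} = - \frac{13 + 8}{5} = \left(- \frac{1}{5}\right) 21 = - \frac{21}{5} \approx -4.2$)
$R{\left(u \right)} = - \frac{1}{2}$
$r{\left(P \right)} = -2$ ($r{\left(P \right)} = 4 \left(- \frac{1}{2}\right) = -2$)
$r{\left(-7 \right)} \left(k + M\right) = - 2 \left(9 - \frac{21}{5}\right) = \left(-2\right) \frac{24}{5} = - \frac{48}{5}$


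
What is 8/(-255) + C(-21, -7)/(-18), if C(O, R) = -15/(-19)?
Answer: -243/3230 ≈ -0.075232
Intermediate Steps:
C(O, R) = 15/19 (C(O, R) = -15*(-1/19) = 15/19)
8/(-255) + C(-21, -7)/(-18) = 8/(-255) + (15/19)/(-18) = 8*(-1/255) + (15/19)*(-1/18) = -8/255 - 5/114 = -243/3230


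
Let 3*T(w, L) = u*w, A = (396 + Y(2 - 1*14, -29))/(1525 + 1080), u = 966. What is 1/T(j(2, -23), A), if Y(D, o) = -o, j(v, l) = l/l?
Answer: 1/322 ≈ 0.0031056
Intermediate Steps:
j(v, l) = 1
A = 85/521 (A = (396 - 1*(-29))/(1525 + 1080) = (396 + 29)/2605 = 425*(1/2605) = 85/521 ≈ 0.16315)
T(w, L) = 322*w (T(w, L) = (966*w)/3 = 322*w)
1/T(j(2, -23), A) = 1/(322*1) = 1/322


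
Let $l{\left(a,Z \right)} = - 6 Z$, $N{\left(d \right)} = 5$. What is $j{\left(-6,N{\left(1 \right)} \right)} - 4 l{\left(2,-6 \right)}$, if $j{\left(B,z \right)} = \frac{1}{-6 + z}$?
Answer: $-145$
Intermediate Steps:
$j{\left(-6,N{\left(1 \right)} \right)} - 4 l{\left(2,-6 \right)} = \frac{1}{-6 + 5} - 4 \left(\left(-6\right) \left(-6\right)\right) = \frac{1}{-1} - 144 = -1 - 144 = -145$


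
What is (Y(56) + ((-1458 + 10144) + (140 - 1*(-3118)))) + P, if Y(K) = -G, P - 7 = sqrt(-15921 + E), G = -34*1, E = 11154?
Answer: 11985 + I*sqrt(4767) ≈ 11985.0 + 69.043*I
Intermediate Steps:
G = -34
P = 7 + I*sqrt(4767) (P = 7 + sqrt(-15921 + 11154) = 7 + sqrt(-4767) = 7 + I*sqrt(4767) ≈ 7.0 + 69.043*I)
Y(K) = 34 (Y(K) = -1*(-34) = 34)
(Y(56) + ((-1458 + 10144) + (140 - 1*(-3118)))) + P = (34 + ((-1458 + 10144) + (140 - 1*(-3118)))) + (7 + I*sqrt(4767)) = (34 + (8686 + (140 + 3118))) + (7 + I*sqrt(4767)) = (34 + (8686 + 3258)) + (7 + I*sqrt(4767)) = (34 + 11944) + (7 + I*sqrt(4767)) = 11978 + (7 + I*sqrt(4767)) = 11985 + I*sqrt(4767)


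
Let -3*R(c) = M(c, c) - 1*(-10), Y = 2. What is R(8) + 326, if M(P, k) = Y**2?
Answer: 964/3 ≈ 321.33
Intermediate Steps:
M(P, k) = 4 (M(P, k) = 2**2 = 4)
R(c) = -14/3 (R(c) = -(4 - 1*(-10))/3 = -(4 + 10)/3 = -1/3*14 = -14/3)
R(8) + 326 = -14/3 + 326 = 964/3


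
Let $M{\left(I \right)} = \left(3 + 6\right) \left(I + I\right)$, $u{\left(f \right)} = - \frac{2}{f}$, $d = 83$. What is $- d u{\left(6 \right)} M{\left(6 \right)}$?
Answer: $2988$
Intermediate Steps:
$M{\left(I \right)} = 18 I$ ($M{\left(I \right)} = 9 \cdot 2 I = 18 I$)
$- d u{\left(6 \right)} M{\left(6 \right)} = - 83 - \frac{2}{6} \cdot 18 \cdot 6 = - 83 \left(-2\right) \frac{1}{6} \cdot 108 = - 83 \left(\left(- \frac{1}{3}\right) 108\right) = - 83 \left(-36\right) = \left(-1\right) \left(-2988\right) = 2988$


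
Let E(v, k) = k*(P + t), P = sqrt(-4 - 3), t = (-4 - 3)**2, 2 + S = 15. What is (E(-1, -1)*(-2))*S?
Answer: 1274 + 26*I*sqrt(7) ≈ 1274.0 + 68.79*I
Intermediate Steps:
S = 13 (S = -2 + 15 = 13)
t = 49 (t = (-7)**2 = 49)
P = I*sqrt(7) (P = sqrt(-7) = I*sqrt(7) ≈ 2.6458*I)
E(v, k) = k*(49 + I*sqrt(7)) (E(v, k) = k*(I*sqrt(7) + 49) = k*(49 + I*sqrt(7)))
(E(-1, -1)*(-2))*S = (-(49 + I*sqrt(7))*(-2))*13 = ((-49 - I*sqrt(7))*(-2))*13 = (98 + 2*I*sqrt(7))*13 = 1274 + 26*I*sqrt(7)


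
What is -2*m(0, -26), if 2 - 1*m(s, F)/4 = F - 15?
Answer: -344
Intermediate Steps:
m(s, F) = 68 - 4*F (m(s, F) = 8 - 4*(F - 15) = 8 - 4*(-15 + F) = 8 + (60 - 4*F) = 68 - 4*F)
-2*m(0, -26) = -2*(68 - 4*(-26)) = -2*(68 + 104) = -2*172 = -344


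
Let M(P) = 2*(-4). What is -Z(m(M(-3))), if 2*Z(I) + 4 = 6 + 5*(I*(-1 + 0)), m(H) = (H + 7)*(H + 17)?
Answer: -47/2 ≈ -23.500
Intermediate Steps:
M(P) = -8
m(H) = (7 + H)*(17 + H)
Z(I) = 1 - 5*I/2 (Z(I) = -2 + (6 + 5*(I*(-1 + 0)))/2 = -2 + (6 + 5*(I*(-1)))/2 = -2 + (6 + 5*(-I))/2 = -2 + (6 - 5*I)/2 = -2 + (3 - 5*I/2) = 1 - 5*I/2)
-Z(m(M(-3))) = -(1 - 5*(119 + (-8)**2 + 24*(-8))/2) = -(1 - 5*(119 + 64 - 192)/2) = -(1 - 5/2*(-9)) = -(1 + 45/2) = -1*47/2 = -47/2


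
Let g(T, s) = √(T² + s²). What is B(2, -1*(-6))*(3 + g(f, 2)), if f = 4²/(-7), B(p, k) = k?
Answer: 18 + 12*√113/7 ≈ 36.223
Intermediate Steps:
f = -16/7 (f = 16*(-⅐) = -16/7 ≈ -2.2857)
B(2, -1*(-6))*(3 + g(f, 2)) = (-1*(-6))*(3 + √((-16/7)² + 2²)) = 6*(3 + √(256/49 + 4)) = 6*(3 + √(452/49)) = 6*(3 + 2*√113/7) = 18 + 12*√113/7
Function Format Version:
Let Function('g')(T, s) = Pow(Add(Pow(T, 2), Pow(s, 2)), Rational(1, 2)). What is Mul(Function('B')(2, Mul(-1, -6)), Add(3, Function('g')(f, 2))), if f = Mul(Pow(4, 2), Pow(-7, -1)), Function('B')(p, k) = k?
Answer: Add(18, Mul(Rational(12, 7), Pow(113, Rational(1, 2)))) ≈ 36.223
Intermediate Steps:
f = Rational(-16, 7) (f = Mul(16, Rational(-1, 7)) = Rational(-16, 7) ≈ -2.2857)
Mul(Function('B')(2, Mul(-1, -6)), Add(3, Function('g')(f, 2))) = Mul(Mul(-1, -6), Add(3, Pow(Add(Pow(Rational(-16, 7), 2), Pow(2, 2)), Rational(1, 2)))) = Mul(6, Add(3, Pow(Add(Rational(256, 49), 4), Rational(1, 2)))) = Mul(6, Add(3, Pow(Rational(452, 49), Rational(1, 2)))) = Mul(6, Add(3, Mul(Rational(2, 7), Pow(113, Rational(1, 2))))) = Add(18, Mul(Rational(12, 7), Pow(113, Rational(1, 2))))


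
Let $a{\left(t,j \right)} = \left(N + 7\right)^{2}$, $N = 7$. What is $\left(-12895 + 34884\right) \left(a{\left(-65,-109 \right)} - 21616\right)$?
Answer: $-471004380$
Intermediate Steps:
$a{\left(t,j \right)} = 196$ ($a{\left(t,j \right)} = \left(7 + 7\right)^{2} = 14^{2} = 196$)
$\left(-12895 + 34884\right) \left(a{\left(-65,-109 \right)} - 21616\right) = \left(-12895 + 34884\right) \left(196 - 21616\right) = 21989 \left(-21420\right) = -471004380$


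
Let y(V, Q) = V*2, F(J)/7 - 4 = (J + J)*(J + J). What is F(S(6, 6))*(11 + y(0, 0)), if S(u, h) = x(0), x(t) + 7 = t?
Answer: 15400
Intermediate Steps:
x(t) = -7 + t
S(u, h) = -7 (S(u, h) = -7 + 0 = -7)
F(J) = 28 + 28*J**2 (F(J) = 28 + 7*((J + J)*(J + J)) = 28 + 7*((2*J)*(2*J)) = 28 + 7*(4*J**2) = 28 + 28*J**2)
y(V, Q) = 2*V
F(S(6, 6))*(11 + y(0, 0)) = (28 + 28*(-7)**2)*(11 + 2*0) = (28 + 28*49)*(11 + 0) = (28 + 1372)*11 = 1400*11 = 15400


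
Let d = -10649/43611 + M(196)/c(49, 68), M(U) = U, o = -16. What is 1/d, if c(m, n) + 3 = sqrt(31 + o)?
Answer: -185923679919/12268267091699 + 62129364486*sqrt(15)/12268267091699 ≈ 0.0044588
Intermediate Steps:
c(m, n) = -3 + sqrt(15) (c(m, n) = -3 + sqrt(31 - 16) = -3 + sqrt(15))
d = -10649/43611 + 196/(-3 + sqrt(15)) ≈ 224.27
1/d = 1/(4263229/43611 + 98*sqrt(15)/3)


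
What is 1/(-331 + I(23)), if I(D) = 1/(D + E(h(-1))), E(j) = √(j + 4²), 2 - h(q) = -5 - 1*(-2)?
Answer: -168125/55641763 + √21/55641763 ≈ -0.0030215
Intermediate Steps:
h(q) = 5 (h(q) = 2 - (-5 - 1*(-2)) = 2 - (-5 + 2) = 2 - 1*(-3) = 2 + 3 = 5)
E(j) = √(16 + j) (E(j) = √(j + 16) = √(16 + j))
I(D) = 1/(D + √21) (I(D) = 1/(D + √(16 + 5)) = 1/(D + √21))
1/(-331 + I(23)) = 1/(-331 + 1/(23 + √21))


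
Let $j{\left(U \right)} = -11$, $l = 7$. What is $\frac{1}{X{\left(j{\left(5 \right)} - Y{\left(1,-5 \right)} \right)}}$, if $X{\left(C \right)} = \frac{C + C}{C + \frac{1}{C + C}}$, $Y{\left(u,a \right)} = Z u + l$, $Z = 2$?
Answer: $\frac{801}{1600} \approx 0.50062$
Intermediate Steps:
$Y{\left(u,a \right)} = 7 + 2 u$ ($Y{\left(u,a \right)} = 2 u + 7 = 7 + 2 u$)
$X{\left(C \right)} = \frac{2 C}{C + \frac{1}{2 C}}$
$\frac{1}{X{\left(j{\left(5 \right)} - Y{\left(1,-5 \right)} \right)}} = \frac{1}{4 \left(-11 - \left(7 + 2 \cdot 1\right)\right)^{2} \frac{1}{1 + 2 \left(-11 - \left(7 + 2 \cdot 1\right)\right)^{2}}} = \frac{1}{4 \left(-11 - \left(7 + 2\right)\right)^{2} \frac{1}{1 + 2 \left(-11 - \left(7 + 2\right)\right)^{2}}} = \frac{1}{4 \left(-11 - 9\right)^{2} \frac{1}{1 + 2 \left(-11 - 9\right)^{2}}} = \frac{1}{4 \left(-20\right)^{2} \frac{1}{1 + 2 \left(-20\right)^{2}}} = \frac{1}{4 \cdot 400 \frac{1}{1 + 2 \cdot 400}} = \frac{1}{4 \cdot 400 \frac{1}{1 + 800}} = \frac{1}{4 \cdot 400 \cdot \frac{1}{801}} = \frac{1}{\frac{1600}{801}} = \frac{801}{1600}$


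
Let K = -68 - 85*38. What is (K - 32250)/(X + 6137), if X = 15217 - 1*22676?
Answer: 17774/661 ≈ 26.890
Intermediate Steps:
K = -3298 (K = -68 - 3230 = -3298)
X = -7459 (X = 15217 - 22676 = -7459)
(K - 32250)/(X + 6137) = (-3298 - 32250)/(-7459 + 6137) = -35548/(-1322) = -35548*(-1/1322) = 17774/661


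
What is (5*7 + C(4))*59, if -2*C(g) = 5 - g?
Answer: 4071/2 ≈ 2035.5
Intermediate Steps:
C(g) = -5/2 + g/2 (C(g) = -(5 - g)/2 = -5/2 + g/2)
(5*7 + C(4))*59 = (5*7 + (-5/2 + (½)*4))*59 = (35 + (-5/2 + 2))*59 = (35 - ½)*59 = (69/2)*59 = 4071/2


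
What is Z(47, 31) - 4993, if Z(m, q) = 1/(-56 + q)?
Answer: -124826/25 ≈ -4993.0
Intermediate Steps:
Z(47, 31) - 4993 = 1/(-56 + 31) - 4993 = 1/(-25) - 4993 = -1/25 - 4993 = -124826/25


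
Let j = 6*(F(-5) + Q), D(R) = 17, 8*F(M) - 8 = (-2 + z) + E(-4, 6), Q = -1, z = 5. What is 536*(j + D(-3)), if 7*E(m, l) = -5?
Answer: 70216/7 ≈ 10031.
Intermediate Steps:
E(m, l) = -5/7 (E(m, l) = (1/7)*(-5) = -5/7)
F(M) = 9/7 (F(M) = 1 + ((-2 + 5) - 5/7)/8 = 1 + (3 - 5/7)/8 = 1 + (1/8)*(16/7) = 1 + 2/7 = 9/7)
j = 12/7 (j = 6*(9/7 - 1) = 6*(2/7) = 12/7 ≈ 1.7143)
536*(j + D(-3)) = 536*(12/7 + 17) = 536*(131/7) = 70216/7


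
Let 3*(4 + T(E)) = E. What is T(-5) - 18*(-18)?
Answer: 955/3 ≈ 318.33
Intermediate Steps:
T(E) = -4 + E/3
T(-5) - 18*(-18) = (-4 + (⅓)*(-5)) - 18*(-18) = (-4 - 5/3) + 324 = -17/3 + 324 = 955/3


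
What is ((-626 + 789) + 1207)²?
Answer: 1876900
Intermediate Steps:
((-626 + 789) + 1207)² = (163 + 1207)² = 1370² = 1876900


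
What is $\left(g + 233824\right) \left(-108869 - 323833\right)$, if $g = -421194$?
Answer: $81075373740$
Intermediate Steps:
$\left(g + 233824\right) \left(-108869 - 323833\right) = \left(-421194 + 233824\right) \left(-108869 - 323833\right) = \left(-187370\right) \left(-432702\right) = 81075373740$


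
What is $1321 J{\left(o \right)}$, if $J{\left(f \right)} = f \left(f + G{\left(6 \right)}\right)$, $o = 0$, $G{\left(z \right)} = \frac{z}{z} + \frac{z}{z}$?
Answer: $0$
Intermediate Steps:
$G{\left(z \right)} = 2$ ($G{\left(z \right)} = 1 + 1 = 2$)
$J{\left(f \right)} = f \left(2 + f\right)$ ($J{\left(f \right)} = f \left(f + 2\right) = f \left(2 + f\right)$)
$1321 J{\left(o \right)} = 1321 \cdot 0 \left(2 + 0\right) = 1321 \cdot 0 \cdot 2 = 1321 \cdot 0 = 0$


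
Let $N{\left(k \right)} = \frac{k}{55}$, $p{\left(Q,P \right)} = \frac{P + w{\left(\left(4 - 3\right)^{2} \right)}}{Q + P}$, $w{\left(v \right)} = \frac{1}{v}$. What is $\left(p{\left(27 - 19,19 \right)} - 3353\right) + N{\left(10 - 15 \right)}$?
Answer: $- \frac{995648}{297} \approx -3352.4$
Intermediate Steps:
$p{\left(Q,P \right)} = \frac{1 + P}{P + Q}$ ($p{\left(Q,P \right)} = \frac{P + \frac{1}{\left(4 - 3\right)^{2}}}{Q + P} = \frac{P + \frac{1}{1^{2}}}{P + Q} = \frac{P + 1^{-1}}{P + Q} = \frac{P + 1}{P + Q} = \frac{1 + P}{P + Q}$)
$N{\left(k \right)} = \frac{k}{55}$ ($N{\left(k \right)} = k \frac{1}{55} = \frac{k}{55}$)
$\left(p{\left(27 - 19,19 \right)} - 3353\right) + N{\left(10 - 15 \right)} = \left(\frac{1 + 19}{19 + \left(27 - 19\right)} - 3353\right) + \frac{10 - 15}{55} = \left(\frac{1}{19 + \left(27 - 19\right)} 20 - 3353\right) + \frac{1}{55} \left(-5\right) = \left(\frac{1}{19 + 8} \cdot 20 - 3353\right) - \frac{1}{11} = \left(\frac{1}{27} \cdot 20 - 3353\right) - \frac{1}{11} = \left(\frac{20}{27} - 3353\right) - \frac{1}{11} = - \frac{90511}{27} - \frac{1}{11} = - \frac{995648}{297}$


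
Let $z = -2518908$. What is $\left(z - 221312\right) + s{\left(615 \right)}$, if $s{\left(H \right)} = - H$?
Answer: $-2740835$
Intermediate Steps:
$\left(z - 221312\right) + s{\left(615 \right)} = \left(-2518908 - 221312\right) - 615 = -2740220 - 615 = -2740835$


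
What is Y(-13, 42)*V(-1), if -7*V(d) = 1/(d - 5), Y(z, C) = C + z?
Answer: 29/42 ≈ 0.69048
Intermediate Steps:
V(d) = -1/(7*(-5 + d)) (V(d) = -1/(7*(d - 5)) = -1/(7*(-5 + d)))
Y(-13, 42)*V(-1) = (42 - 13)*(-1/(-35 + 7*(-1))) = 29*(-1/(-35 - 7)) = 29*(-1/(-42)) = 29*(-1*(-1/42)) = 29*(1/42) = 29/42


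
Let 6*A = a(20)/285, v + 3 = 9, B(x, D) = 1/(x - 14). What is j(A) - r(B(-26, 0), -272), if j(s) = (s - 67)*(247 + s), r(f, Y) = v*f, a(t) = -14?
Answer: -48394801289/2924100 ≈ -16550.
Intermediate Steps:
B(x, D) = 1/(-14 + x)
v = 6 (v = -3 + 9 = 6)
r(f, Y) = 6*f
A = -7/855 (A = (-14/285)/6 = (-14*1/285)/6 = (⅙)*(-14/285) = -7/855 ≈ -0.0081871)
j(s) = (-67 + s)*(247 + s)
j(A) - r(B(-26, 0), -272) = (-16549 + (-7/855)² + 180*(-7/855)) - 6/(-14 - 26) = (-16549 + 49/731025 - 28/19) - 6/(-40) = -12098809976/731025 - 6*(-1)/40 = -12098809976/731025 - 1*(-3/20) = -12098809976/731025 + 3/20 = -48394801289/2924100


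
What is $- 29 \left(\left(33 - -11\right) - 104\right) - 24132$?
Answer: $-22392$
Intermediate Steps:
$- 29 \left(\left(33 - -11\right) - 104\right) - 24132 = - 29 \left(\left(33 + 11\right) - 104\right) - 24132 = - 29 \left(44 - 104\right) - 24132 = \left(-29\right) \left(-60\right) - 24132 = 1740 - 24132 = -22392$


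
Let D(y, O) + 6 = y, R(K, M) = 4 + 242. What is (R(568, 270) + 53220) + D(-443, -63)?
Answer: 53017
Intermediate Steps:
R(K, M) = 246
D(y, O) = -6 + y
(R(568, 270) + 53220) + D(-443, -63) = (246 + 53220) + (-6 - 443) = 53466 - 449 = 53017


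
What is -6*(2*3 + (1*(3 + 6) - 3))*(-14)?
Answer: 1008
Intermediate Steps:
-6*(2*3 + (1*(3 + 6) - 3))*(-14) = -6*(6 + (1*9 - 3))*(-14) = -6*(6 + (9 - 3))*(-14) = -6*(6 + 6)*(-14) = -6*12*(-14) = -72*(-14) = 1008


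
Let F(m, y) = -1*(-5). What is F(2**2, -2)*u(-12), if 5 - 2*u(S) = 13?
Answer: -20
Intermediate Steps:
u(S) = -4 (u(S) = 5/2 - 1/2*13 = 5/2 - 13/2 = -4)
F(m, y) = 5
F(2**2, -2)*u(-12) = 5*(-4) = -20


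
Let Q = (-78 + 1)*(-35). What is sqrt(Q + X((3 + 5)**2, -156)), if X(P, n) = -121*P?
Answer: 3*I*sqrt(561) ≈ 71.056*I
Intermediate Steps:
Q = 2695 (Q = -77*(-35) = 2695)
sqrt(Q + X((3 + 5)**2, -156)) = sqrt(2695 - 121*(3 + 5)**2) = sqrt(2695 - 121*8**2) = sqrt(2695 - 121*64) = sqrt(2695 - 7744) = sqrt(-5049) = 3*I*sqrt(561)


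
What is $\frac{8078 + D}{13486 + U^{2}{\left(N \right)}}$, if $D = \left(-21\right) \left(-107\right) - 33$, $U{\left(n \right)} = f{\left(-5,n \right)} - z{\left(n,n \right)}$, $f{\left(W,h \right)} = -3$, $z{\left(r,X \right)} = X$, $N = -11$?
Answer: $\frac{5146}{6775} \approx 0.75956$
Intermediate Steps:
$U{\left(n \right)} = -3 - n$
$D = 2214$ ($D = 2247 - 33 = 2214$)
$\frac{8078 + D}{13486 + U^{2}{\left(N \right)}} = \frac{8078 + 2214}{13486 + \left(-3 - -11\right)^{2}} = \frac{10292}{13486 + \left(-3 + 11\right)^{2}} = \frac{10292}{13486 + 8^{2}} = \frac{10292}{13486 + 64} = \frac{10292}{13550} = 10292 \cdot \frac{1}{13550} = \frac{5146}{6775}$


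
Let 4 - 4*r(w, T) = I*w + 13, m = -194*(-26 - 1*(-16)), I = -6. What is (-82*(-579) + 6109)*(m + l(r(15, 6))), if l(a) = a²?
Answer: 2014924787/16 ≈ 1.2593e+8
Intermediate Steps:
m = 1940 (m = -194*(-26 + 16) = -194*(-10) = 1940)
r(w, T) = -9/4 + 3*w/2 (r(w, T) = 1 - (-6*w + 13)/4 = 1 - (13 - 6*w)/4 = 1 + (-13/4 + 3*w/2) = -9/4 + 3*w/2)
(-82*(-579) + 6109)*(m + l(r(15, 6))) = (-82*(-579) + 6109)*(1940 + (-9/4 + (3/2)*15)²) = (47478 + 6109)*(1940 + (-9/4 + 45/2)²) = 53587*(1940 + (81/4)²) = 53587*(1940 + 6561/16) = 53587*(37601/16) = 2014924787/16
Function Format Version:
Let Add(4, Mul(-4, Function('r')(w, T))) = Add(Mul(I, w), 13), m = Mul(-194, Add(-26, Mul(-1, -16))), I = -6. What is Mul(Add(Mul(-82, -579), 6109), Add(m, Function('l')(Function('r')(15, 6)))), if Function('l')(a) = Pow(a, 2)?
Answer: Rational(2014924787, 16) ≈ 1.2593e+8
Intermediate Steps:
m = 1940 (m = Mul(-194, Add(-26, 16)) = Mul(-194, -10) = 1940)
Function('r')(w, T) = Add(Rational(-9, 4), Mul(Rational(3, 2), w)) (Function('r')(w, T) = Add(1, Mul(Rational(-1, 4), Add(Mul(-6, w), 13))) = Add(1, Mul(Rational(-1, 4), Add(13, Mul(-6, w)))) = Add(1, Add(Rational(-13, 4), Mul(Rational(3, 2), w))) = Add(Rational(-9, 4), Mul(Rational(3, 2), w)))
Mul(Add(Mul(-82, -579), 6109), Add(m, Function('l')(Function('r')(15, 6)))) = Mul(Add(Mul(-82, -579), 6109), Add(1940, Pow(Add(Rational(-9, 4), Mul(Rational(3, 2), 15)), 2))) = Mul(Add(47478, 6109), Add(1940, Pow(Add(Rational(-9, 4), Rational(45, 2)), 2))) = Mul(53587, Add(1940, Pow(Rational(81, 4), 2))) = Mul(53587, Add(1940, Rational(6561, 16))) = Mul(53587, Rational(37601, 16)) = Rational(2014924787, 16)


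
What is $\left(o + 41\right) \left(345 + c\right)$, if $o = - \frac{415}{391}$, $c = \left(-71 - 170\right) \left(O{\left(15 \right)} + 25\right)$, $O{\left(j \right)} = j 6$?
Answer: $-1093120$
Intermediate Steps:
$O{\left(j \right)} = 6 j$
$c = -27715$ ($c = \left(-71 - 170\right) \left(6 \cdot 15 + 25\right) = - 241 \left(90 + 25\right) = \left(-241\right) 115 = -27715$)
$o = - \frac{415}{391}$ ($o = \left(-415\right) \frac{1}{391} = - \frac{415}{391} \approx -1.0614$)
$\left(o + 41\right) \left(345 + c\right) = \left(- \frac{415}{391} + 41\right) \left(345 - 27715\right) = \frac{15616}{391} \left(-27370\right) = -1093120$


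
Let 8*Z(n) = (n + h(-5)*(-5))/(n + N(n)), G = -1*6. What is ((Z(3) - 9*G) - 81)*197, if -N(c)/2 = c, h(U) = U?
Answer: -33293/6 ≈ -5548.8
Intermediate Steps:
G = -6
N(c) = -2*c
Z(n) = -(25 + n)/(8*n) (Z(n) = ((n - 5*(-5))/(n - 2*n))/8 = ((n + 25)/((-n)))/8 = ((25 + n)*(-1/n))/8 = (-(25 + n)/n)/8 = -(25 + n)/(8*n))
((Z(3) - 9*G) - 81)*197 = (((⅛)*(-25 - 1*3)/3 - 9*(-6)) - 81)*197 = (((⅛)*(⅓)*(-25 - 3) + 54) - 81)*197 = (((⅛)*(⅓)*(-28) + 54) - 81)*197 = ((-7/6 + 54) - 81)*197 = (317/6 - 81)*197 = -169/6*197 = -33293/6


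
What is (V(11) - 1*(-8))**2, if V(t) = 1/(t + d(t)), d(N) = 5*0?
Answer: 7921/121 ≈ 65.463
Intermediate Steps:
d(N) = 0
V(t) = 1/t (V(t) = 1/(t + 0) = 1/t)
(V(11) - 1*(-8))**2 = (1/11 - 1*(-8))**2 = (1/11 + 8)**2 = (89/11)**2 = 7921/121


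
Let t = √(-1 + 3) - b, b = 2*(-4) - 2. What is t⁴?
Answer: (10 + √2)⁴ ≈ 16974.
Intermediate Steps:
b = -10 (b = -8 - 2 = -10)
t = 10 + √2 (t = √(-1 + 3) - 1*(-10) = √2 + 10 = 10 + √2 ≈ 11.414)
t⁴ = (10 + √2)⁴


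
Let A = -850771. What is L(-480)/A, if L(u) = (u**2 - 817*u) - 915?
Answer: -621645/850771 ≈ -0.73068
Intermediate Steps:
L(u) = -915 + u**2 - 817*u
L(-480)/A = (-915 + (-480)**2 - 817*(-480))/(-850771) = (-915 + 230400 + 392160)*(-1/850771) = 621645*(-1/850771) = -621645/850771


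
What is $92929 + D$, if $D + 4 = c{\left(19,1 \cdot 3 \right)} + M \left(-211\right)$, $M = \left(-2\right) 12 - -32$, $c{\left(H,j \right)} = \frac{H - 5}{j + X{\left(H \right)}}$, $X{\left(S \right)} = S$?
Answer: $\frac{1003614}{11} \approx 91238.0$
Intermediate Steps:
$c{\left(H,j \right)} = \frac{-5 + H}{H + j}$ ($c{\left(H,j \right)} = \frac{H - 5}{j + H} = \frac{-5 + H}{H + j}$)
$M = 8$ ($M = -24 + 32 = 8$)
$D = - \frac{18605}{11}$ ($D = -4 + \left(\frac{-5 + 19}{19 + 1 \cdot 3} + 8 \left(-211\right)\right) = -4 - \left(1688 - \frac{1}{19 + 3} \cdot 14\right) = -4 - \left(1688 - \frac{1}{22} \cdot 14\right) = -4 + \left(\frac{1}{22} \cdot 14 - 1688\right) = -4 + \left(\frac{7}{11} - 1688\right) = -4 - \frac{18561}{11} = - \frac{18605}{11} \approx -1691.4$)
$92929 + D = 92929 - \frac{18605}{11} = \frac{1003614}{11}$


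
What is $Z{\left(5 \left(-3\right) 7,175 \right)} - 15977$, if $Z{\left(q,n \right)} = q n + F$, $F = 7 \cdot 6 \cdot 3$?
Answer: $-34226$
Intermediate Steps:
$F = 126$ ($F = 42 \cdot 3 = 126$)
$Z{\left(q,n \right)} = 126 + n q$ ($Z{\left(q,n \right)} = q n + 126 = n q + 126 = 126 + n q$)
$Z{\left(5 \left(-3\right) 7,175 \right)} - 15977 = \left(126 + 175 \cdot 5 \left(-3\right) 7\right) - 15977 = \left(126 + 175 \left(\left(-15\right) 7\right)\right) - 15977 = \left(126 + 175 \left(-105\right)\right) - 15977 = \left(126 - 18375\right) - 15977 = -18249 - 15977 = -34226$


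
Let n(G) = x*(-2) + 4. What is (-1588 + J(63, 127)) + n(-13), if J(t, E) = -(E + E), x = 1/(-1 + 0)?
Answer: -1836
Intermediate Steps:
x = -1 (x = 1/(-1) = -1)
J(t, E) = -2*E
n(G) = 6 (n(G) = -1*(-2) + 4 = 2 + 4 = 6)
(-1588 + J(63, 127)) + n(-13) = (-1588 - 2*127) + 6 = (-1588 - 254) + 6 = -1842 + 6 = -1836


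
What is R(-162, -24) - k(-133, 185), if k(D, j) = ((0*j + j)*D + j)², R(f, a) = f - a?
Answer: -596336538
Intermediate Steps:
k(D, j) = (j + D*j)² (k(D, j) = ((0 + j)*D + j)² = (j*D + j)² = (D*j + j)² = (j + D*j)²)
R(-162, -24) - k(-133, 185) = (-162 - 1*(-24)) - 185²*(1 - 133)² = (-162 + 24) - 34225*(-132)² = -138 - 34225*17424 = -138 - 1*596336400 = -138 - 596336400 = -596336538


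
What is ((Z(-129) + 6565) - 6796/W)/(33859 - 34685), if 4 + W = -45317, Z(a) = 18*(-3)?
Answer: -295091827/37435146 ≈ -7.8828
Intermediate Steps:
Z(a) = -54
W = -45321 (W = -4 - 45317 = -45321)
((Z(-129) + 6565) - 6796/W)/(33859 - 34685) = ((-54 + 6565) - 6796/(-45321))/(33859 - 34685) = (6511 - 6796*(-1/45321))/(-826) = (6511 + 6796/45321)*(-1/826) = (295091827/45321)*(-1/826) = -295091827/37435146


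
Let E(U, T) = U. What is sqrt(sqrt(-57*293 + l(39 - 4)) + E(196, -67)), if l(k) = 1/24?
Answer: sqrt(7056 + 3*I*sqrt(2404938))/6 ≈ 14.676 + 4.4028*I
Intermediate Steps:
l(k) = 1/24
sqrt(sqrt(-57*293 + l(39 - 4)) + E(196, -67)) = sqrt(sqrt(-57*293 + 1/24) + 196) = sqrt(sqrt(-16701 + 1/24) + 196) = sqrt(sqrt(-400823/24) + 196) = sqrt(I*sqrt(2404938)/12 + 196) = sqrt(196 + I*sqrt(2404938)/12)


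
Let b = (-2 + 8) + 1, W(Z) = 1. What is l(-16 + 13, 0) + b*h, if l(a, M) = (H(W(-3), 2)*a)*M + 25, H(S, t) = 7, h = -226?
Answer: -1557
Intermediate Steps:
b = 7 (b = 6 + 1 = 7)
l(a, M) = 25 + 7*M*a (l(a, M) = (7*a)*M + 25 = 7*M*a + 25 = 25 + 7*M*a)
l(-16 + 13, 0) + b*h = (25 + 7*0*(-16 + 13)) + 7*(-226) = (25 + 7*0*(-3)) - 1582 = (25 + 0) - 1582 = 25 - 1582 = -1557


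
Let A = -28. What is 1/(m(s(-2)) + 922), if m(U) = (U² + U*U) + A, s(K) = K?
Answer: 1/902 ≈ 0.0011086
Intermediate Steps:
m(U) = -28 + 2*U² (m(U) = (U² + U*U) - 28 = (U² + U²) - 28 = 2*U² - 28 = -28 + 2*U²)
1/(m(s(-2)) + 922) = 1/((-28 + 2*(-2)²) + 922) = 1/((-28 + 2*4) + 922) = 1/((-28 + 8) + 922) = 1/(-20 + 922) = 1/902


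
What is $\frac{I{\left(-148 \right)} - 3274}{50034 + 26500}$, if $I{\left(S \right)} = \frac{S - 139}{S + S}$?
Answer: $- \frac{968817}{22654064} \approx -0.042766$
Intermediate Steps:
$I{\left(S \right)} = \frac{-139 + S}{2 S}$
$\frac{I{\left(-148 \right)} - 3274}{50034 + 26500} = \frac{\frac{-139 - 148}{2 \left(-148\right)} - 3274}{50034 + 26500} = \frac{\frac{1}{2} \left(- \frac{1}{148}\right) \left(-287\right) - 3274}{76534} = \left(\frac{287}{296} - 3274\right) \frac{1}{76534} = \left(- \frac{968817}{296}\right) \frac{1}{76534} = - \frac{968817}{22654064}$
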